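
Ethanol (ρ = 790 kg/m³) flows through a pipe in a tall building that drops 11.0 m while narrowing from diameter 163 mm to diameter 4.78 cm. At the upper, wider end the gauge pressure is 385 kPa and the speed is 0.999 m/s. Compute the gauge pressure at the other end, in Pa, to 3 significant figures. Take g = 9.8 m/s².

P₂ ≈ 417000 Pa

Mass conservation (A₁v₁ = A₂v₂) gives v₂ = 0.999 × 209/17.9 = 11.6 m/s.
Applying Bernoulli between the two ends and solving for P₂: P₂ = P₁ + ½ρ(v₁² − v₂²) − ρgΔh.
P₂ = 385000 + ½·790·(0.999² − 11.6²) − 790·9.8·(−11.0) = 385000 + (-52900) − (-85200) = 417000 Pa.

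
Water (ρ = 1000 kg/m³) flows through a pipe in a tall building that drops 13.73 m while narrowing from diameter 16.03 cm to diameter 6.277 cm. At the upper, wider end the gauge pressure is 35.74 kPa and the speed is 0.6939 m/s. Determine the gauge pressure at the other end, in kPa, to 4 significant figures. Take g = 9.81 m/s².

P₂ ≈ 160.4 kPa

Mass conservation (A₁v₁ = A₂v₂) gives v₂ = 0.6939 × 201.8/30.95 = 4.525 m/s.
Bernoulli: P₁ + ½ρv₁² + ρg h₁ = P₂ + ½ρv₂² + ρg h₂, so P₂ = P₁ + ½ρ(v₁² − v₂²) − ρg(h₂ − h₁).
P₂ = 35740 + ½·1000·(0.6939² − 4.525²) − 1000·9.81·(−13.73) = 35740 + (-9999) − (-134700) = 160400 Pa.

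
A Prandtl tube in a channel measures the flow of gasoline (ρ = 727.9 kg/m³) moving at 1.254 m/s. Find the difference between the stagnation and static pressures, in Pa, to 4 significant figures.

The dynamic pressure equals the rise in static pressure at the stagnation point: ΔP = ½ρv².
ΔP = ½·727.9·1.254² = 572.3 Pa.

572.3 Pa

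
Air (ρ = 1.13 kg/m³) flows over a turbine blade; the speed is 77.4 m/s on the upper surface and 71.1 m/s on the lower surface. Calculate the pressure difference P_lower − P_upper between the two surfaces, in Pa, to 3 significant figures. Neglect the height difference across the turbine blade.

ΔP = 529 Pa

With negligible Δh, P + ½ρv² is constant, so P_low − P_up = ½ρ(v_up² − v_low²).
ΔP = ½·1.13·(77.4² − 71.1²) = 529 Pa.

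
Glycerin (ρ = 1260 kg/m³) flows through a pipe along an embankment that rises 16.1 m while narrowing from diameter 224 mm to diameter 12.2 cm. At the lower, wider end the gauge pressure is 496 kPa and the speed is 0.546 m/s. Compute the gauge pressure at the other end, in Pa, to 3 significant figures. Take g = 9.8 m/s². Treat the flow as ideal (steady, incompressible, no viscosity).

The volume flow rate is constant, so v₂ = (A₁/A₂)v₁ = (394/117)·0.546 = 1.84 m/s.
Energy conservation along the streamline gives P₂ = P₁ − ½ρ(v₂² − v₁²) − ρg(h₂ − h₁).
P₂ = 496000 + ½·1260·(0.546² − 1.84²) − 1260·9.8·(+16.1) = 496000 + (-1950) − (199000) = 295000 Pa.

P₂ = 295000 Pa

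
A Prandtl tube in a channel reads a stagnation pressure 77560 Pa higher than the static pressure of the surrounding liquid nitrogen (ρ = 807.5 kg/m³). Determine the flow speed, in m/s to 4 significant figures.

Bernoulli between the free stream and the stagnation point: ½ρv² = P_stag − P_static.
v = √(2ΔP/ρ) = √(2·77560/807.5) = 13.86 m/s.

v ≈ 13.86 m/s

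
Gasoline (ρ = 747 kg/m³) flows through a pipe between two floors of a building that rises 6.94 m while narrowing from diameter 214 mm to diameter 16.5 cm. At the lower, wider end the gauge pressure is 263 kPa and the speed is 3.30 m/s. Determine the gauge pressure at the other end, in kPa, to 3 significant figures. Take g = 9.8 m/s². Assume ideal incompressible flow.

Mass conservation (A₁v₁ = A₂v₂) gives v₂ = 3.30 × 360/214 = 5.55 m/s.
Energy conservation along the streamline gives P₂ = P₁ − ½ρ(v₂² − v₁²) − ρg(h₂ − h₁).
P₂ = 263000 + ½·747·(3.30² − 5.55²) − 747·9.8·(+6.94) = 263000 + (-7440) − (50800) = 205000 Pa.

205 kPa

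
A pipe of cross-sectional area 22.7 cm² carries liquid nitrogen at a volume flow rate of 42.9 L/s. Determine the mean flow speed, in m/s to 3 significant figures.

v = 18.9 m/s

Q = 42.9 L/s = 0.0429 m³/s.
v = Q/A = 0.0429 / 0.00227 = 18.9 m/s.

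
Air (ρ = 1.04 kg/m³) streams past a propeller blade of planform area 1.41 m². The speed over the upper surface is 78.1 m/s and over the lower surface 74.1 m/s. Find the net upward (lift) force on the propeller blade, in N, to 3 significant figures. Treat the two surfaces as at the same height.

The faster flow above has the lower pressure; Bernoulli (same height) gives ΔP = ½ρ(v_up² − v_low²).
ΔP = ½·1.04·(78.1² − 74.1²) = 317 Pa.
Lift = ΔP · A = 317 × 1.41 = 446 N.

F ≈ 446 N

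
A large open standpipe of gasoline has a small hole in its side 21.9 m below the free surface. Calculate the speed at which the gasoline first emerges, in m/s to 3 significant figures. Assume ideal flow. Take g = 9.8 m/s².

Torricelli's result v = √(2gh) gives v = √(2·9.8·21.9) = 20.7 m/s.

v ≈ 20.7 m/s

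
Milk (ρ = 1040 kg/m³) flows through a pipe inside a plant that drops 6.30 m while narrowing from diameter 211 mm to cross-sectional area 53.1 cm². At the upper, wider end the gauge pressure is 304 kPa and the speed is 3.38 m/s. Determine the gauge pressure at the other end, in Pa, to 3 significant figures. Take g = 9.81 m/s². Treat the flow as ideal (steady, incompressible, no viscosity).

By continuity, v₂ = v₁·A₁/A₂ = 3.38·(350/53.1) = 22.3 m/s.
Bernoulli: P₁ + ½ρv₁² + ρg h₁ = P₂ + ½ρv₂² + ρg h₂, so P₂ = P₁ + ½ρ(v₁² − v₂²) − ρg(h₂ − h₁).
P₂ = 304000 + ½·1040·(3.38² − 22.3²) − 1040·9.81·(−6.30) = 304000 + (-252000) − (-64300) = 117000 Pa.

P₂ ≈ 117000 Pa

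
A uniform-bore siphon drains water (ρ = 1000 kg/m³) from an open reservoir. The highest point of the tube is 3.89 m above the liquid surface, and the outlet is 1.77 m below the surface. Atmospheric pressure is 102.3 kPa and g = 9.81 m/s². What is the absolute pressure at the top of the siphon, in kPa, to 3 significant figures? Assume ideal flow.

The outlet speed comes from Torricelli: v = √(2g·1.77) = 5.89 m/s.
The bore is uniform, so the speed at the crest is the same v. Bernoulli surface→crest: P_atm = P_top + ½ρv² + ρg·h_top.
P_top = 102300 − ½·1000·5.89² − 1000·9.81·3.89 = 46800 Pa.

P_top ≈ 46.8 kPa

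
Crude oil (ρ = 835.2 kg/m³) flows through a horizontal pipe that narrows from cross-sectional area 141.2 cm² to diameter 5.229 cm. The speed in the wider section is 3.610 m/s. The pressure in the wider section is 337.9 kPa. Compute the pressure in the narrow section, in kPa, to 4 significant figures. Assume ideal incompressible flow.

P₂ ≈ 108.1 kPa

By continuity, v₂ = v₁·A₁/A₂ = 3.610·(141.2/21.47) = 23.74 m/s.
Along the horizontal streamline, P + ½ρv² is constant.
P₂ = P₁ − ½ρ(v₂² − v₁²) = 337900 − ½·835.2·(23.74² − 3.610²) = 337900 − 229800 = 108100 Pa.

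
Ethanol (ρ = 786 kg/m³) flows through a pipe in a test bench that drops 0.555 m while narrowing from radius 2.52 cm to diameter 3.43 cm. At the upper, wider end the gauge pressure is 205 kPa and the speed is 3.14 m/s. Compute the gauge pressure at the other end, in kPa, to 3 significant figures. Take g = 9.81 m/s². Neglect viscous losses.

P₂ ≈ 195 kPa

Mass conservation (A₁v₁ = A₂v₂) gives v₂ = 3.14 × 20.0/9.24 = 6.78 m/s.
Applying Bernoulli between the two ends and solving for P₂: P₂ = P₁ + ½ρ(v₁² − v₂²) − ρgΔh.
P₂ = 205000 + ½·786·(3.14² − 6.78²) − 786·9.81·(−0.555) = 205000 + (-14200) − (-4280) = 195000 Pa.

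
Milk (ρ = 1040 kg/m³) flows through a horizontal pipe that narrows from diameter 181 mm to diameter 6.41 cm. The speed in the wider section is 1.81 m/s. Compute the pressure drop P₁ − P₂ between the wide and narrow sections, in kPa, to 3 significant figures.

107 kPa

The volume flow rate is constant, so v₂ = (A₁/A₂)v₁ = (257/32.3)·1.81 = 14.4 m/s.
The pipe is horizontal, so Bernoulli reduces to P₁ + ½ρv₁² = P₂ + ½ρv₂².
P₁ − P₂ = ½·1040·(14.4² − 1.81²) = ½·1040·205 = 107000 Pa.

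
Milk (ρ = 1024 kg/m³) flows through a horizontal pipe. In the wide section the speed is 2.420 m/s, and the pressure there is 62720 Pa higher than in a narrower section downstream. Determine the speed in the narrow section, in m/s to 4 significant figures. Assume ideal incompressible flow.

v₂ ≈ 11.33 m/s

Along the level pipe P + ½ρv² is conserved, hence v₂² = v₁² + 2(P₁ − P₂)/ρ.
v₂ = √(2.420² + 2·62720/1024) = √(5.856 + 122.5) = 11.33 m/s.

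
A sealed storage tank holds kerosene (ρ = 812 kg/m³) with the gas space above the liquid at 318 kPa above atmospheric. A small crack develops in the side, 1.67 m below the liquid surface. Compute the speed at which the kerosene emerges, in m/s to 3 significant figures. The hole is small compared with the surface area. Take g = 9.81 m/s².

Take point 1 at the surface (v₁ ≈ 0) and point 2 at the hole (at atmospheric pressure). Bernoulli: P₁ + ρg h = P_atm + ½ρv₂².
With P₁ − P_atm = 318000 Pa, v₂ = √(2gh + 2ΔP/ρ) = √(2·9.81·1.67 + 2·318000/812) = 28.6 m/s.

v ≈ 28.6 m/s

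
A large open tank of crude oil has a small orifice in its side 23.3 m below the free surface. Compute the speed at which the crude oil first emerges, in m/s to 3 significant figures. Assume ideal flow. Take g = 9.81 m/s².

Torricelli's result v = √(2gh) gives v = √(2·9.81·23.3) = 21.4 m/s.

v = 21.4 m/s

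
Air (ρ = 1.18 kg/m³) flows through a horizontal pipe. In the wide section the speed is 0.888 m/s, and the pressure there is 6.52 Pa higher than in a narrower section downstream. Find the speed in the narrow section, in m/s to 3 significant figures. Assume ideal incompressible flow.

v₂ ≈ 3.44 m/s

Along the level pipe P + ½ρv² is conserved, hence v₂² = v₁² + 2(P₁ − P₂)/ρ.
v₂ = √(0.888² + 2·6.52/1.18) = √(0.789 + 11.1) = 3.44 m/s.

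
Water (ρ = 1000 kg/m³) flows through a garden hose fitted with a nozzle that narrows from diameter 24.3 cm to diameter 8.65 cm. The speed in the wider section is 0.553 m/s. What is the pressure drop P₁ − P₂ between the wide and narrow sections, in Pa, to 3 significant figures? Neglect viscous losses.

ΔP ≈ 9370 Pa

The volume flow rate is constant, so v₂ = (A₁/A₂)v₁ = (464/58.8)·0.553 = 4.36 m/s.
The pipe is horizontal, so Bernoulli reduces to P₁ + ½ρv₁² = P₂ + ½ρv₂².
P₁ − P₂ = ½·1000·(4.36² − 0.553²) = ½·1000·18.7 = 9370 Pa.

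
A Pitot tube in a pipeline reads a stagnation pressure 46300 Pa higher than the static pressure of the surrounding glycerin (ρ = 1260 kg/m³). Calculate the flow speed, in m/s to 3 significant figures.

v = 8.57 m/s

Bernoulli between the free stream and the stagnation point: ½ρv² = P_stag − P_static.
v = √(2ΔP/ρ) = √(2·46300/1260) = 8.57 m/s.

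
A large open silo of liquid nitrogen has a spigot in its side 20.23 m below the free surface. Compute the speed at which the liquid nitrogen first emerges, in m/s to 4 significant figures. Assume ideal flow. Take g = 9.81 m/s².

v ≈ 19.92 m/s

Torricelli's result v = √(2gh) gives v = √(2·9.81·20.23) = 19.92 m/s.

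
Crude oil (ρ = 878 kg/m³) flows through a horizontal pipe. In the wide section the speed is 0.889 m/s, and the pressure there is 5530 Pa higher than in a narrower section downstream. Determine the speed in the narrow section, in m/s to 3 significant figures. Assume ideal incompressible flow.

Along the level pipe P + ½ρv² is conserved, hence v₂² = v₁² + 2(P₁ − P₂)/ρ.
v₂ = √(0.889² + 2·5530/878) = √(0.790 + 12.6) = 3.66 m/s.

3.66 m/s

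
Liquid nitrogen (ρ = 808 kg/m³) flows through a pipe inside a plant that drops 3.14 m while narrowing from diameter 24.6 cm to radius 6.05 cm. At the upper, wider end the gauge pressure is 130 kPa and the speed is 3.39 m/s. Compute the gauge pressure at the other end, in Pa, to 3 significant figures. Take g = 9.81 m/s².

The volume flow rate is constant, so v₂ = (A₁/A₂)v₁ = (475/115)·3.39 = 14.0 m/s.
Energy conservation along the streamline gives P₂ = P₁ − ½ρ(v₂² − v₁²) − ρg(h₂ − h₁).
P₂ = 130000 + ½·808·(3.39² − 14.0²) − 808·9.81·(−3.14) = 130000 + (-74700) − (-24900) = 80200 Pa.

P₂ = 80200 Pa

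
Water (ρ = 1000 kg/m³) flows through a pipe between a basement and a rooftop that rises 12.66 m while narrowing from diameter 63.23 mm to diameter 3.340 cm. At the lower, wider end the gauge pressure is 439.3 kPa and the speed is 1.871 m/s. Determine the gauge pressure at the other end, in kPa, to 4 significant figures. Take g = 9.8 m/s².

P₂ ≈ 294.5 kPa

Mass conservation (A₁v₁ = A₂v₂) gives v₂ = 1.871 × 31.40/8.762 = 6.705 m/s.
Applying Bernoulli between the two ends and solving for P₂: P₂ = P₁ + ½ρ(v₁² − v₂²) − ρgΔh.
P₂ = 439300 + ½·1000·(1.871² − 6.705²) − 1000·9.8·(+12.66) = 439300 + (-20730) − (124100) = 294500 Pa.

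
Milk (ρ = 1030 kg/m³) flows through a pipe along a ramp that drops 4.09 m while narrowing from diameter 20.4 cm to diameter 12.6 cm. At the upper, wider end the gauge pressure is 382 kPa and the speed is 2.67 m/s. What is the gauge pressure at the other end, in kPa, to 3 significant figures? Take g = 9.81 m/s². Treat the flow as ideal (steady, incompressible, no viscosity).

P₂ ≈ 402 kPa

Mass conservation (A₁v₁ = A₂v₂) gives v₂ = 2.67 × 327/125 = 7.00 m/s.
Energy conservation along the streamline gives P₂ = P₁ − ½ρ(v₂² − v₁²) − ρg(h₂ − h₁).
P₂ = 382000 + ½·1030·(2.67² − 7.00²) − 1030·9.81·(−4.09) = 382000 + (-21600) − (-41300) = 402000 Pa.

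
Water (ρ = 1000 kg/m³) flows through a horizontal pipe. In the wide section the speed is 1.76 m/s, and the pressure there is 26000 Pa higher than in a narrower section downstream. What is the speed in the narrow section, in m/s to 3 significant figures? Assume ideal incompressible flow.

7.42 m/s

Horizontal Bernoulli: P₁ + ½ρv₁² = P₂ + ½ρv₂², so v₂² = v₁² + 2(P₁ − P₂)/ρ.
v₂ = √(1.76² + 2·26000/1000) = √(3.10 + 52.0) = 7.42 m/s.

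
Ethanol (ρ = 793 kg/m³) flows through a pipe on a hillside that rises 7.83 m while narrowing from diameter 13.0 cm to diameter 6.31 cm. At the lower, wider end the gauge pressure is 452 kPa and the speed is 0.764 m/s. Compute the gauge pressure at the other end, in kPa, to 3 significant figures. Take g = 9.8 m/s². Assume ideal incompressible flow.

Mass conservation (A₁v₁ = A₂v₂) gives v₂ = 0.764 × 133/31.3 = 3.24 m/s.
Applying Bernoulli between the two ends and solving for P₂: P₂ = P₁ + ½ρ(v₁² − v₂²) − ρgΔh.
P₂ = 452000 + ½·793·(0.764² − 3.24²) − 793·9.8·(+7.83) = 452000 + (-3940) − (60900) = 387000 Pa.

P₂ ≈ 387 kPa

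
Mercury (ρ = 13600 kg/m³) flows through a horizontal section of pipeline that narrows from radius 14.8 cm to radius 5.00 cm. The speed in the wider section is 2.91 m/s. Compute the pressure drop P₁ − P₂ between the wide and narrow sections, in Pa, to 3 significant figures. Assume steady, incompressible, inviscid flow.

ΔP ≈ 4360000 Pa

Continuity gives A₁v₁ = A₂v₂, so v₂ = (688 cm²)/(78.5 cm²) × 2.91 m/s = 25.5 m/s.
With no height change, Bernoulli's equation is P₁ + ½ρv₁² = P₂ + ½ρv₂².
P₁ − P₂ = ½·13600·(25.5² − 2.91²) = ½·13600·642 = 4360000 Pa.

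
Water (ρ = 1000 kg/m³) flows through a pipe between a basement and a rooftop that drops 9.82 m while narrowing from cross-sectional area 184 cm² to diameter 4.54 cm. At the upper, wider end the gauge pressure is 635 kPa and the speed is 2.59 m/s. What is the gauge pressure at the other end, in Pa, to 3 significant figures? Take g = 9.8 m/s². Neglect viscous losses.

Continuity gives A₁v₁ = A₂v₂, so v₂ = (184 cm²)/(16.2 cm²) × 2.59 m/s = 29.4 m/s.
Energy conservation along the streamline gives P₂ = P₁ − ½ρ(v₂² − v₁²) − ρg(h₂ − h₁).
P₂ = 635000 + ½·1000·(2.59² − 29.4²) − 1000·9.8·(−9.82) = 635000 + (-430000) − (-96200) = 301000 Pa.

301000 Pa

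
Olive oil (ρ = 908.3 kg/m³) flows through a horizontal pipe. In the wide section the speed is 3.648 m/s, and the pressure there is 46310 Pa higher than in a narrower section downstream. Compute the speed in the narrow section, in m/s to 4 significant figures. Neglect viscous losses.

10.74 m/s

Horizontal Bernoulli: P₁ + ½ρv₁² = P₂ + ½ρv₂², so v₂² = v₁² + 2(P₁ − P₂)/ρ.
v₂ = √(3.648² + 2·46310/908.3) = √(13.31 + 102.0) = 10.74 m/s.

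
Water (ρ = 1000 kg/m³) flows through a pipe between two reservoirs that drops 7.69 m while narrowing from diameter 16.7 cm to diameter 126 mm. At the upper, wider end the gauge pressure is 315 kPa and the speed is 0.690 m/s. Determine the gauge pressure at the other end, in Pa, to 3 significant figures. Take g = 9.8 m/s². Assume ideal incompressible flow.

Continuity gives A₁v₁ = A₂v₂, so v₂ = (219 cm²)/(125 cm²) × 0.690 m/s = 1.21 m/s.
Energy conservation along the streamline gives P₂ = P₁ − ½ρ(v₂² − v₁²) − ρg(h₂ − h₁).
P₂ = 315000 + ½·1000·(0.690² − 1.21²) − 1000·9.8·(−7.69) = 315000 + (-497) − (-75400) = 390000 Pa.

P₂ ≈ 390000 Pa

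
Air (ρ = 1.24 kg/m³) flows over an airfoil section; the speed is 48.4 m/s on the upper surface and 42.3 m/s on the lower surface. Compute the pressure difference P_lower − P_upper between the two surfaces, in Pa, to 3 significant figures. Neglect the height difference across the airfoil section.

ΔP ≈ 343 Pa

The pressure is lower where the speed is higher: ΔP = ½ρ(v_up² − v_low²).
ΔP = ½·1.24·(48.4² − 42.3²) = 343 Pa.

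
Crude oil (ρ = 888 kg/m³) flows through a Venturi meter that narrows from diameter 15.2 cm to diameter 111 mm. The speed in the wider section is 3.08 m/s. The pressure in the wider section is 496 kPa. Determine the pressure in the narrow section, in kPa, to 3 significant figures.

P₂ ≈ 485 kPa

Mass conservation (A₁v₁ = A₂v₂) gives v₂ = 3.08 × 181/96.8 = 5.78 m/s.
The pipe is horizontal, so Bernoulli reduces to P₁ + ½ρv₁² = P₂ + ½ρv₂².
P₂ = P₁ − ½ρ(v₂² − v₁²) = 496000 − ½·888·(5.78² − 3.08²) = 496000 − 10600 = 485000 Pa.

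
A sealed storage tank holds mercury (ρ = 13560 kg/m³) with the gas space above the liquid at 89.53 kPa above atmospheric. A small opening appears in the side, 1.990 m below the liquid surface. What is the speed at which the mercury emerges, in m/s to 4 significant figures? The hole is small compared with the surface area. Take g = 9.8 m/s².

v ≈ 7.226 m/s

Take point 1 at the surface (v₁ ≈ 0) and point 2 at the hole (at atmospheric pressure). Bernoulli: P₁ + ρg h = P_atm + ½ρv₂².
With P₁ − P_atm = 89530 Pa, v₂ = √(2gh + 2ΔP/ρ) = √(2·9.8·1.990 + 2·89530/13560) = 7.226 m/s.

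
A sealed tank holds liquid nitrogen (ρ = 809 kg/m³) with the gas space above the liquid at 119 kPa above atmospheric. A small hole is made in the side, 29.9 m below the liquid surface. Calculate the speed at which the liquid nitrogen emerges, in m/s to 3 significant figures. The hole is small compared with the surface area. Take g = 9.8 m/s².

Take point 1 at the surface (v₁ ≈ 0) and point 2 at the hole (at atmospheric pressure). Bernoulli: P₁ + ρg h = P_atm + ½ρv₂².
With P₁ − P_atm = 119000 Pa, v₂ = √(2gh + 2ΔP/ρ) = √(2·9.8·29.9 + 2·119000/809) = 29.7 m/s.

v ≈ 29.7 m/s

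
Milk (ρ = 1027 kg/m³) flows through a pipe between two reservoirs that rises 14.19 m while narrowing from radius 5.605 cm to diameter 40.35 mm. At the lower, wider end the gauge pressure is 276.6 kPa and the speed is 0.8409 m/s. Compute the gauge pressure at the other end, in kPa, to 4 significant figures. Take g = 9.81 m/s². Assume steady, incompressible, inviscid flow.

Continuity gives A₁v₁ = A₂v₂, so v₂ = (98.70 cm²)/(12.79 cm²) × 0.8409 m/s = 6.490 m/s.
Energy conservation along the streamline gives P₂ = P₁ − ½ρ(v₂² − v₁²) − ρg(h₂ − h₁).
P₂ = 276600 + ½·1027·(0.8409² − 6.490²) − 1027·9.81·(+14.19) = 276600 + (-21270) − (143000) = 112400 Pa.

112.4 kPa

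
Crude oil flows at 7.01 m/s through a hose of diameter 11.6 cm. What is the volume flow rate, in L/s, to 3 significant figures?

Q = A·v = 0.0106 m² × 7.01 m/s = 0.0741 m³/s.
Converting: 0.0741 m³/s × 1000 = 74.1 L/s.

Q ≈ 74.1 L/s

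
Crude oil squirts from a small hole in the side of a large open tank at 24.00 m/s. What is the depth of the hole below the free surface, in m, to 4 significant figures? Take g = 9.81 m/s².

For a small hole in a large open tank, ½v² = gh, giving h = v²/(2g).
h = 24.00²/(2·9.81) = 576.0/19.62 = 29.36 m.

h ≈ 29.36 m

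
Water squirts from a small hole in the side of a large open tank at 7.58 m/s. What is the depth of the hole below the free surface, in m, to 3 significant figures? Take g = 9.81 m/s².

For a small hole in a large open tank, ½v² = gh, giving h = v²/(2g).
h = 7.58²/(2·9.81) = 57.5/19.62 = 2.93 m.

h ≈ 2.93 m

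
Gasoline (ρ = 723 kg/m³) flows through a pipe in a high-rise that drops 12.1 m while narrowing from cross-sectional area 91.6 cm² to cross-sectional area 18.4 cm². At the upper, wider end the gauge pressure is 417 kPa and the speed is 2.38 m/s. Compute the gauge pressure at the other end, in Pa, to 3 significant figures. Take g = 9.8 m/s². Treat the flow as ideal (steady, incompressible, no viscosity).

P₂ ≈ 454000 Pa

Continuity gives A₁v₁ = A₂v₂, so v₂ = (91.6 cm²)/(18.4 cm²) × 2.38 m/s = 11.8 m/s.
Energy conservation along the streamline gives P₂ = P₁ − ½ρ(v₂² − v₁²) − ρg(h₂ − h₁).
P₂ = 417000 + ½·723·(2.38² − 11.8²) − 723·9.8·(−12.1) = 417000 + (-48700) − (-85700) = 454000 Pa.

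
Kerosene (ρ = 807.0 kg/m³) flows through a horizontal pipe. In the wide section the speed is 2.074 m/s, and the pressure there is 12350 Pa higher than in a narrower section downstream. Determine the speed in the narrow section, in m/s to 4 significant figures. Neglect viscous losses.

With h₁ = h₂, rearranging Bernoulli gives v₂ = √(v₁² + 2ΔP/ρ).
v₂ = √(2.074² + 2·12350/807.0) = √(4.301 + 30.61) = 5.908 m/s.

v₂ ≈ 5.908 m/s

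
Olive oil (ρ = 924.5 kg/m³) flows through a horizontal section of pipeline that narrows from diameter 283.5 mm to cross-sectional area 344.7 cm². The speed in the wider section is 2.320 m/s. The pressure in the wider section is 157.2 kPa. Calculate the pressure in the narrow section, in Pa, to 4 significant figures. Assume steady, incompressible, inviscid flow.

P₂ = 151300 Pa

The volume flow rate is constant, so v₂ = (A₁/A₂)v₁ = (631.2/344.7)·2.320 = 4.249 m/s.
With no height change, Bernoulli's equation is P₁ + ½ρv₁² = P₂ + ½ρv₂².
P₂ = P₁ − ½ρ(v₂² − v₁²) = 157200 − ½·924.5·(4.249² − 2.320²) = 157200 − 5856 = 151300 Pa.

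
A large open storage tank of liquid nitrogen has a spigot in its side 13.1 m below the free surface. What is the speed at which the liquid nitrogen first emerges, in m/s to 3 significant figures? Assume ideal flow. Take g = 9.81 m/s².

16.0 m/s

Torricelli's result v = √(2gh) gives v = √(2·9.81·13.1) = 16.0 m/s.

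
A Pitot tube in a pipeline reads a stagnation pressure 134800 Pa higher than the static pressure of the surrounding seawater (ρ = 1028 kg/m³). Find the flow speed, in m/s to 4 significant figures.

v ≈ 16.19 m/s

At the stagnation point the flow is brought to rest, so Bernoulli gives P_stag − P_static = ½ρv².
v = √(2ΔP/ρ) = √(2·134800/1028) = 16.19 m/s.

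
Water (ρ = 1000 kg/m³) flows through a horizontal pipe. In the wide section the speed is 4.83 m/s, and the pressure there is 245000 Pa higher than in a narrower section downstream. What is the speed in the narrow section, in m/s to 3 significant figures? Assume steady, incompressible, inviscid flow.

Horizontal Bernoulli: P₁ + ½ρv₁² = P₂ + ½ρv₂², so v₂² = v₁² + 2(P₁ − P₂)/ρ.
v₂ = √(4.83² + 2·245000/1000) = √(23.3 + 490) = 22.7 m/s.

v₂ ≈ 22.7 m/s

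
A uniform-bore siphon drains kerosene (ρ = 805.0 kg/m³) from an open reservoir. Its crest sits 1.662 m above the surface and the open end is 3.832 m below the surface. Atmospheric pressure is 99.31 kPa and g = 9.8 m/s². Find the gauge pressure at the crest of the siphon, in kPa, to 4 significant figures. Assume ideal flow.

P_gauge = -43.34 kPa

From the surface to the outlet (both open to atmosphere, surface at rest): v = √(2g·h_out) = √(2·9.8·3.832) = 8.666 m/s.
With constant cross-section the crest speed equals v; applying Bernoulli from the surface up to the crest, P_top = P_atm − ½ρv² − ρg·h_top.
P_top = 99310 − ½·805.0·8.666² − 805.0·9.8·1.662 = 55970 Pa. So P_gauge = P_top − P_atm = -43340 Pa.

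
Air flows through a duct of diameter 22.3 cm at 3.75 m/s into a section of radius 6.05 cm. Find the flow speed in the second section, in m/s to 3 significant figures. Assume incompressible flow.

12.7 m/s

Continuity gives A₁v₁ = A₂v₂, so v₂ = (391 cm²)/(115 cm²) × 3.75 m/s = 12.7 m/s.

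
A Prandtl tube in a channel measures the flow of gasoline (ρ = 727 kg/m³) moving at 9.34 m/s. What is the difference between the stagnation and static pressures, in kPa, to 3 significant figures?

At the stagnation point the flow is brought to rest, so Bernoulli gives P_stag − P_static = ½ρv².
ΔP = ½·727·9.34² = 31700 Pa.

31.7 kPa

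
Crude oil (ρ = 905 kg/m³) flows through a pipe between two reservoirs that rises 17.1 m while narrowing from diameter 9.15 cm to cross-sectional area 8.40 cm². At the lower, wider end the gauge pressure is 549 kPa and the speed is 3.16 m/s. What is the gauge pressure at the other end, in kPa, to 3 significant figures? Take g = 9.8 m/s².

Mass conservation (A₁v₁ = A₂v₂) gives v₂ = 3.16 × 65.8/8.40 = 24.7 m/s.
Applying Bernoulli between the two ends and solving for P₂: P₂ = P₁ + ½ρ(v₁² − v₂²) − ρgΔh.
P₂ = 549000 + ½·905·(3.16² − 24.7²) − 905·9.8·(+17.1) = 549000 + (-272000) − (152000) = 125000 Pa.

P₂ ≈ 125 kPa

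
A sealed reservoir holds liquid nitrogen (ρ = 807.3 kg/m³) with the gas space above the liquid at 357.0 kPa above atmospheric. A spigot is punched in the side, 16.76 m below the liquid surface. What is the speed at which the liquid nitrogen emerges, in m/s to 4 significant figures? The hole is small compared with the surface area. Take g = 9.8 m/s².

Take point 1 at the surface (v₁ ≈ 0) and point 2 at the hole (at atmospheric pressure). Bernoulli: P₁ + ρg h = P_atm + ½ρv₂².
With P₁ − P_atm = 357000 Pa, v₂ = √(2gh + 2ΔP/ρ) = √(2·9.8·16.76 + 2·357000/807.3) = 34.83 m/s.

v ≈ 34.83 m/s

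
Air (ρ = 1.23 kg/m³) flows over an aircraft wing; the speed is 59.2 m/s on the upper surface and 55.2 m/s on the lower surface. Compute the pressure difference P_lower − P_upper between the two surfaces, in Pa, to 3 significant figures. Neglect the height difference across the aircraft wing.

281 Pa

With negligible Δh, P + ½ρv² is constant, so P_low − P_up = ½ρ(v_up² − v_low²).
ΔP = ½·1.23·(59.2² − 55.2²) = 281 Pa.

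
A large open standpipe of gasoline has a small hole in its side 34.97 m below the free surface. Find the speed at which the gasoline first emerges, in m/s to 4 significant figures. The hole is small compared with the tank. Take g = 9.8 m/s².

Bernoulli from surface to hole (P equal, v_surface ≈ 0): v = √(2gh) = √(2×9.8×34.97) = 26.18 m/s.

v = 26.18 m/s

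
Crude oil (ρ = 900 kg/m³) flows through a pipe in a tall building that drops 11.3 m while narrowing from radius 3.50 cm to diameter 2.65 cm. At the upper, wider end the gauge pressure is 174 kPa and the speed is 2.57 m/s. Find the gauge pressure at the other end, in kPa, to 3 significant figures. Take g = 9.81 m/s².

Continuity gives A₁v₁ = A₂v₂, so v₂ = (38.5 cm²)/(5.52 cm²) × 2.57 m/s = 17.9 m/s.
Applying Bernoulli between the two ends and solving for P₂: P₂ = P₁ + ½ρ(v₁² − v₂²) − ρgΔh.
P₂ = 174000 + ½·900·(2.57² − 17.9²) − 900·9.81·(−11.3) = 174000 + (-142000) − (-99800) = 132000 Pa.

P₂ ≈ 132 kPa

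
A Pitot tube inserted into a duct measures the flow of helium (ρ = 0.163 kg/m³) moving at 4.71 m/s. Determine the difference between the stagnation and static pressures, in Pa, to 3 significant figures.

ΔP = 1.81 Pa

The dynamic pressure equals the rise in static pressure at the stagnation point: ΔP = ½ρv².
ΔP = ½·0.163·4.71² = 1.81 Pa.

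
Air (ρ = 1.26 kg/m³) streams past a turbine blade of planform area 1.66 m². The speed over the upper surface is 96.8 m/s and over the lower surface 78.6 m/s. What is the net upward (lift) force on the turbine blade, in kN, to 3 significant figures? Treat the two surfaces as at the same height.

F = 3.34 kN

The faster flow above has the lower pressure; Bernoulli (same height) gives ΔP = ½ρ(v_up² − v_low²).
ΔP = ½·1.26·(96.8² − 78.6²) = 2010 Pa.
Lift = ΔP · A = 2010 × 1.66 = 3340 N.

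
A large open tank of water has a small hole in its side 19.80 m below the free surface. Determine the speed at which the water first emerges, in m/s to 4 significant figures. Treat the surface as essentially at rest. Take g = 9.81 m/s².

Bernoulli from surface to hole (P equal, v_surface ≈ 0): v = √(2gh) = √(2×9.81×19.80) = 19.71 m/s.

v = 19.71 m/s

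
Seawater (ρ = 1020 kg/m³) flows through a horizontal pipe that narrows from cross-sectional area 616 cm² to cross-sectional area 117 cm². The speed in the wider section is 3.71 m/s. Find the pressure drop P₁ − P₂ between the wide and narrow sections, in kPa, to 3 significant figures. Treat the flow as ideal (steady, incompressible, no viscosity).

By continuity, v₂ = v₁·A₁/A₂ = 3.71·(616/117) = 19.5 m/s.
Bernoulli (h₁ = h₂): P₁ − P₂ = ½ρ(v₂² − v₁²).
P₁ − P₂ = ½·1020·(19.5² − 3.71²) = ½·1020·368 = 188000 Pa.

188 kPa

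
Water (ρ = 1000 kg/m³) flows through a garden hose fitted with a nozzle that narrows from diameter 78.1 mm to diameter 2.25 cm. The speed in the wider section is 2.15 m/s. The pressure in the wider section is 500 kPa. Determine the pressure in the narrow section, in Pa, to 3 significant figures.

The volume flow rate is constant, so v₂ = (A₁/A₂)v₁ = (47.9/3.98)·2.15 = 25.9 m/s.
Along the horizontal streamline, P + ½ρv² is constant.
P₂ = P₁ − ½ρ(v₂² − v₁²) = 500000 − ½·1000·(25.9² − 2.15²) = 500000 − 333000 = 167000 Pa.

167000 Pa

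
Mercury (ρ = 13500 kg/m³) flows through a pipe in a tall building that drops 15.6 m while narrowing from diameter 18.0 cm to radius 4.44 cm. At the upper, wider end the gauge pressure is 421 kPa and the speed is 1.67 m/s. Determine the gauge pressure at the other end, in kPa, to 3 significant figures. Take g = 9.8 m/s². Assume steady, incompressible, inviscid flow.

The volume flow rate is constant, so v₂ = (A₁/A₂)v₁ = (254/61.9)·1.67 = 6.86 m/s.
Applying Bernoulli between the two ends and solving for P₂: P₂ = P₁ + ½ρ(v₁² − v₂²) − ρgΔh.
P₂ = 421000 + ½·13500·(1.67² − 6.86²) − 13500·9.8·(−15.6) = 421000 + (-299000) − (-2060000) = 2190000 Pa.

2190 kPa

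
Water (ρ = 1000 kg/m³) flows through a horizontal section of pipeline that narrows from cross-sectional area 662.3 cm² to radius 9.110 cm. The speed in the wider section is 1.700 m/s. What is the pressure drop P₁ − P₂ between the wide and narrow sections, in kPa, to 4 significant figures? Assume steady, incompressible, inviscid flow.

7.879 kPa

Continuity gives A₁v₁ = A₂v₂, so v₂ = (662.3 cm²)/(260.7 cm²) × 1.700 m/s = 4.318 m/s.
Bernoulli (h₁ = h₂): P₁ − P₂ = ½ρ(v₂² − v₁²).
P₁ − P₂ = ½·1000·(4.318² − 1.700²) = ½·1000·15.76 = 7879 Pa.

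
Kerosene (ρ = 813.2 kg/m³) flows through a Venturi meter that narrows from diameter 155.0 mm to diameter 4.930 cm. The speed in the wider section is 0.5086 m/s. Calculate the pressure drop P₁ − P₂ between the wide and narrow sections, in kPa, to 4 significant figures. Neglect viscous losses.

The volume flow rate is constant, so v₂ = (A₁/A₂)v₁ = (188.7/19.09)·0.5086 = 5.027 m/s.
The pipe is horizontal, so Bernoulli reduces to P₁ + ½ρv₁² = P₂ + ½ρv₂².
P₁ − P₂ = ½·813.2·(5.027² − 0.5086²) = ½·813.2·25.02 = 10170 Pa.

10.17 kPa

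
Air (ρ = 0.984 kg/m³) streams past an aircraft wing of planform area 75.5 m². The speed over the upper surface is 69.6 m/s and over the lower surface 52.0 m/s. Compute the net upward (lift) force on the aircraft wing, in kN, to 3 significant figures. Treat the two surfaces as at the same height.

79.5 kN

With equal heights on the two surfaces, Bernoulli gives P_lower − P_upper = ½ρ(v_upper² − v_lower²).
ΔP = ½·0.984·(69.6² − 52.0²) = 1050 Pa.
Lift = ΔP · A = 1050 × 75.5 = 79500 N.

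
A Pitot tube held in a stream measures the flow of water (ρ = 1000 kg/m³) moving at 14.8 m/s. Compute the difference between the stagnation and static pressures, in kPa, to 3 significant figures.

ΔP ≈ 110 kPa

The dynamic pressure equals the rise in static pressure at the stagnation point: ΔP = ½ρv².
ΔP = ½·1000·14.8² = 110000 Pa.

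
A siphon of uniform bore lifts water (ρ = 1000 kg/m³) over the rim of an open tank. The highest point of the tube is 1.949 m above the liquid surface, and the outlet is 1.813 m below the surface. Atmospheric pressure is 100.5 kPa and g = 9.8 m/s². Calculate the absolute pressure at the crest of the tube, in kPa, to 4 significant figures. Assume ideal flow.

P_top ≈ 63.63 kPa

The outlet speed comes from Torricelli: v = √(2g·1.813) = 5.961 m/s.
Continuity keeps v the same throughout the tube; from surface to crest, P_atm + 0 = P_top + ½ρv² + ρg·h_top.
P_top = 100500 − ½·1000·5.961² − 1000·9.8·1.949 = 63630 Pa.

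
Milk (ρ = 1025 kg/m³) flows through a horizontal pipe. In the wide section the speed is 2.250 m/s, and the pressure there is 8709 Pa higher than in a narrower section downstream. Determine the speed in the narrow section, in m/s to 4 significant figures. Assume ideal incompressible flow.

v₂ ≈ 4.696 m/s

Along the level pipe P + ½ρv² is conserved, hence v₂² = v₁² + 2(P₁ − P₂)/ρ.
v₂ = √(2.250² + 2·8709/1025) = √(5.062 + 16.99) = 4.696 m/s.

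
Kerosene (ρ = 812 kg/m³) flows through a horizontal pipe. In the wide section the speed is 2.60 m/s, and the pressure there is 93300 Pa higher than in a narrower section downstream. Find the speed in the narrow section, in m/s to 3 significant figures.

v₂ ≈ 15.4 m/s

Along the level pipe P + ½ρv² is conserved, hence v₂² = v₁² + 2(P₁ − P₂)/ρ.
v₂ = √(2.60² + 2·93300/812) = √(6.76 + 230) = 15.4 m/s.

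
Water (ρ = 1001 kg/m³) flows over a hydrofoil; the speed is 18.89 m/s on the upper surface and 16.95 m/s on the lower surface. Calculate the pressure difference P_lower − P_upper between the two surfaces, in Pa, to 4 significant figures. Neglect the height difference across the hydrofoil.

ΔP ≈ 34800 Pa

Bernoulli (same height): P_lower − P_upper = ½ρ(v_upper² − v_lower²).
ΔP = ½·1001·(18.89² − 16.95²) = 34800 Pa.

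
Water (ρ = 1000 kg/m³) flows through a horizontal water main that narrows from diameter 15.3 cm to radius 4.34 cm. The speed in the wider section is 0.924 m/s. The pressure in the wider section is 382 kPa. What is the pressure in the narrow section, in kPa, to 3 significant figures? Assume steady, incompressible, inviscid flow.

By continuity, v₂ = v₁·A₁/A₂ = 0.924·(184/59.2) = 2.87 m/s.
Bernoulli (h₁ = h₂): P₁ − P₂ = ½ρ(v₂² − v₁²).
P₂ = P₁ − ½ρ(v₂² − v₁²) = 382000 − ½·1000·(2.87² − 0.924²) = 382000 − 3690 = 378000 Pa.

P₂ = 378 kPa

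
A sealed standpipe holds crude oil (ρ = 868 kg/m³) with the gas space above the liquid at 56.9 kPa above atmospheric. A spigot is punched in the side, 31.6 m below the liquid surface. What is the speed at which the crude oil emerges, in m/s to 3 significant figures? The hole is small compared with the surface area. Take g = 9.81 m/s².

Take point 1 at the surface (v₁ ≈ 0) and point 2 at the hole (at atmospheric pressure). Bernoulli: P₁ + ρg h = P_atm + ½ρv₂².
With P₁ − P_atm = 56900 Pa, v₂ = √(2gh + 2ΔP/ρ) = √(2·9.81·31.6 + 2·56900/868) = 27.4 m/s.

v ≈ 27.4 m/s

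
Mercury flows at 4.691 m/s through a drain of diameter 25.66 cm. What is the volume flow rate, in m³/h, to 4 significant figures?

Q = A·v = 0.05171 m² × 4.691 m/s = 0.2426 m³/s.
Converting: 0.2426 m³/s × 3600 = 873.3 m³/h.

873.3 m³/h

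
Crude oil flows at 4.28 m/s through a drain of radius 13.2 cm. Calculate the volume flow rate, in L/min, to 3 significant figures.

Q ≈ 14100 L/min

Q = A·v = 0.0547 m² × 4.28 m/s = 0.234 m³/s.
Converting: 0.234 m³/s × 60000 = 14100 L/min.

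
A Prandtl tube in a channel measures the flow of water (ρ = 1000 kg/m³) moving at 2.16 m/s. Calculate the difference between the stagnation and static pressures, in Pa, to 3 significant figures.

ΔP ≈ 2330 Pa

At the stagnation point the flow is brought to rest, so Bernoulli gives P_stag − P_static = ½ρv².
ΔP = ½·1000·2.16² = 2330 Pa.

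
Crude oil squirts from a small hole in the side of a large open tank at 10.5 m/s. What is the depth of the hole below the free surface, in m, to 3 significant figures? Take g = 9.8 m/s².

Torricelli: v = √(2gh), so h = v²/(2g).
h = 10.5²/(2·9.8) = 110/19.60 = 5.62 m.

h ≈ 5.62 m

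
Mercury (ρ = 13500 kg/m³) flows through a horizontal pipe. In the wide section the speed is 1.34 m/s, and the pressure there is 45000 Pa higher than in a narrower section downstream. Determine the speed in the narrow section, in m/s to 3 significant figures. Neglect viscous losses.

v₂ ≈ 2.91 m/s

Horizontal Bernoulli: P₁ + ½ρv₁² = P₂ + ½ρv₂², so v₂² = v₁² + 2(P₁ − P₂)/ρ.
v₂ = √(1.34² + 2·45000/13500) = √(1.80 + 6.67) = 2.91 m/s.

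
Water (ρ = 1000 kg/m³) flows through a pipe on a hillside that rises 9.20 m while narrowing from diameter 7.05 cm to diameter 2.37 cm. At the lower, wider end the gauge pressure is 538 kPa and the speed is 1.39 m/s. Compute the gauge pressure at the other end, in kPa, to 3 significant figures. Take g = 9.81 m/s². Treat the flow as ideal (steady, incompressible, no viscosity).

P₂ = 373 kPa

The volume flow rate is constant, so v₂ = (A₁/A₂)v₁ = (39.0/4.41)·1.39 = 12.3 m/s.
Energy conservation along the streamline gives P₂ = P₁ − ½ρ(v₂² − v₁²) − ρg(h₂ − h₁).
P₂ = 538000 + ½·1000·(1.39² − 12.3²) − 1000·9.81·(+9.20) = 538000 + (-74700) − (90300) = 373000 Pa.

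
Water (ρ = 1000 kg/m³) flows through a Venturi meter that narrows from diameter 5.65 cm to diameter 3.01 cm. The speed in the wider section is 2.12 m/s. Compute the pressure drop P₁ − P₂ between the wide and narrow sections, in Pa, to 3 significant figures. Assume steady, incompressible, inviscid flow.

25700 Pa

Continuity gives A₁v₁ = A₂v₂, so v₂ = (25.1 cm²)/(7.12 cm²) × 2.12 m/s = 7.47 m/s.
The pipe is horizontal, so Bernoulli reduces to P₁ + ½ρv₁² = P₂ + ½ρv₂².
P₁ − P₂ = ½·1000·(7.47² − 2.12²) = ½·1000·51.3 = 25700 Pa.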